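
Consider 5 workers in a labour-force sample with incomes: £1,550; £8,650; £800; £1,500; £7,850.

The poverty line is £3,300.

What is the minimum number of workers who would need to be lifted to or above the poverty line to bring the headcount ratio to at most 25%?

3 of the 5 workers are poor, so H = 3/5 = 0.600.
A headcount ratio of at most 25% allows at most ⌊0.25 × 5⌋ = 1 poor workers.
So at least 3 − 1 = 2 must be lifted.

2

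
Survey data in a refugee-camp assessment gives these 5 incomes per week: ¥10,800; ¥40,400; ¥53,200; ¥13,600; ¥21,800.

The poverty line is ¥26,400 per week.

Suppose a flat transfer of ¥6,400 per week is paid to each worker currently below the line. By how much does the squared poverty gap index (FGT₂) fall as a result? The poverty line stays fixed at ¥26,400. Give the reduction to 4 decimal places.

0.0869

Before: below the line — ¥10,800, ¥13,600, ¥21,800; squared poverty gap index (FGT₂) = 0.122922.
After the ¥6,400 transfer: below the line — ¥17,200, ¥20,000; squared poverty gap index (FGT₂) = 0.036042.
Reduction = 0.122922 − 0.036042 = 0.0869.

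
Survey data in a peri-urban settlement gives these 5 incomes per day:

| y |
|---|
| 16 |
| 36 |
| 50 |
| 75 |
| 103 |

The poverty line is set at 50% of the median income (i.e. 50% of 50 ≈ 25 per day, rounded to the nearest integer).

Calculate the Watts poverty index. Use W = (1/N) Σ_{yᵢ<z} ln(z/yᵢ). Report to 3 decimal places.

Below the line: 16 (q = 1 of N = 5).
ln(z/y) terms: ln(25/16) = 0.4463.
W = 0.446287 / 5 = 0.089.

0.089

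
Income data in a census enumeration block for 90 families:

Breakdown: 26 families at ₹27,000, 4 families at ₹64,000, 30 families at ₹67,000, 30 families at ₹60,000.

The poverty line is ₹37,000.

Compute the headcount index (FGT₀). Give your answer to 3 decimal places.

0.289

26 of the 90 families have income below ₹37,000.
H = 26/90 = 0.289.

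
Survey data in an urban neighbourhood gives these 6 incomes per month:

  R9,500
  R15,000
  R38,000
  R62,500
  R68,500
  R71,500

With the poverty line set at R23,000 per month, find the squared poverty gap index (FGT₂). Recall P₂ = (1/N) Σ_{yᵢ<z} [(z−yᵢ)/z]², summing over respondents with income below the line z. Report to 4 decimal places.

0.0776

Below z: R9,500, R15,000 (q = 2 of N = 6).
Shortfall ratios: (23000−9500)/23000 = 0.5870; (23000−15000)/23000 = 0.3478.
Squared: 0.3445; 0.1210.
Sum = 0.465501; P₂ = 0.465501 / 6 = 0.0776.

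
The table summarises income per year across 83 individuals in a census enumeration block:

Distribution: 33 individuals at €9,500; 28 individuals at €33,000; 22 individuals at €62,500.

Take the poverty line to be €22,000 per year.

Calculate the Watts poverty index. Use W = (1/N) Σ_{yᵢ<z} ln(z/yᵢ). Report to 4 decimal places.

0.3339

Below z: 33×€9,500 (q = 33 of N = 83).
Log shortfalls: ln(22000/9500) = 0.8398 (×33).
W = 27.711772 / 83 = 0.3339.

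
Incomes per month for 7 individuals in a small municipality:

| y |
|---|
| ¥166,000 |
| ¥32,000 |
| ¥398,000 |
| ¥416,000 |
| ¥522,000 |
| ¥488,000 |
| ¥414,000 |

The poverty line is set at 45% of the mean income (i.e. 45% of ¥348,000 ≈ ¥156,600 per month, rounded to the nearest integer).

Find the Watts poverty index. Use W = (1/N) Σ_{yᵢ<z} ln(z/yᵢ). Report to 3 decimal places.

0.227

Below the line: ¥32,000 (q = 1 of N = 7).
Log shortfalls: ln(156600/32000) = 1.5880.
W = 1.587959 / 7 = 0.227.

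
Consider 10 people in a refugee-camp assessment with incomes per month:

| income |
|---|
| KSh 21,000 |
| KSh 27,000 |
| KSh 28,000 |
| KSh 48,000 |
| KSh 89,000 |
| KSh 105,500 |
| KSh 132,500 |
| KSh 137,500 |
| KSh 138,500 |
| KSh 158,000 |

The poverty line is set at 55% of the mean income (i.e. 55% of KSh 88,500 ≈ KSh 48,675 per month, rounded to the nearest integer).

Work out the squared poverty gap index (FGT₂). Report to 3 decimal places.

Poor units: KSh 21,000, KSh 27,000, KSh 28,000, KSh 48,000 (q = 4 of N = 10).
Normalized shortfalls: (48675−21000)/48675 = 0.5686; (48675−27000)/48675 = 0.4453; (48675−28000)/48675 = 0.4248; (48675−48000)/48675 = 0.0139.
Squared: 0.3233; 0.1983; 0.1804; 0.0002.
Sum = 0.702171; P₂ = 0.702171 / 10 = 0.070.

0.070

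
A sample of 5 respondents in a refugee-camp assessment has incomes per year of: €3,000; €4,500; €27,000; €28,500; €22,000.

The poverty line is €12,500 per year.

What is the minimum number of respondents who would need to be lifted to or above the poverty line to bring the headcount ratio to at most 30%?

1

Currently q = 2 of N = 5 are below the line (H = 0.400).
A headcount ratio of at most 30% allows at most ⌊0.30 × 5⌋ = 1 poor respondents.
So at least 2 − 1 = 1 must be lifted.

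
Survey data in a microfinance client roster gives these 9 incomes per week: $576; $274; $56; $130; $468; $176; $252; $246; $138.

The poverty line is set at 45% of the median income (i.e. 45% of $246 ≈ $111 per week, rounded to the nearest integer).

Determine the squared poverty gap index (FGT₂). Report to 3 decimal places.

Incomes under z: $56 (q = 1 of N = 9).
Shortfall ratios: (111−56)/111 = 0.4955.
Squared: 0.2455.
Sum = 0.245516; P₂ = 0.245516 / 9 = 0.027.

0.027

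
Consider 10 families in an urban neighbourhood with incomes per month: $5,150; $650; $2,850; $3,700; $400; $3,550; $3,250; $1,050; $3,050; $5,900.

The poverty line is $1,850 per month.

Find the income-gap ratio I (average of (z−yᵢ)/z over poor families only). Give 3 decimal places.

Poor units: $400, $650, $1,050 (q = 3 of N = 10).
Shortfall ratios (z−y)/z: 0.7838, 0.6486, 0.4324; sum = 1.864865.
I averages over the q = 3 poor units only: 1.864865 / 3 = 0.622.

0.622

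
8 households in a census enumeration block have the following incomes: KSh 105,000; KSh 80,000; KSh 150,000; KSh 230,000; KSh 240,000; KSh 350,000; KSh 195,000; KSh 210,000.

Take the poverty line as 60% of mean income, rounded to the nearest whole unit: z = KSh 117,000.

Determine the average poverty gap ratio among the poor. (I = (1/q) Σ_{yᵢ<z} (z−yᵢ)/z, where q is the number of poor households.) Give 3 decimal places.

0.209

Poor units: KSh 80,000, KSh 105,000 (q = 2 of N = 8).
Relative gaps: 0.3162, 0.1026; sum = 0.418803.
The income-gap ratio divides by q (the poor only): 0.418803 / 2 = 0.209.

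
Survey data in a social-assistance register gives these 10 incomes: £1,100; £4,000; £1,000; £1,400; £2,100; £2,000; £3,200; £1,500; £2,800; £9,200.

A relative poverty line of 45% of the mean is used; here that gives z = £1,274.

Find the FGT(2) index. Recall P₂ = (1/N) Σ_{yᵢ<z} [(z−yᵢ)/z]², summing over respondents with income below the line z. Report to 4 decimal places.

0.0065

Below z: £1,000, £1,100 (q = 2 of N = 10).
Relative gaps: (1274−1000)/1274 = 0.2151; (1274−1100)/1274 = 0.1366.
Squared: 0.0463; 0.0187.
Sum = 0.064909; P₂ = 0.064909 / 10 = 0.0065.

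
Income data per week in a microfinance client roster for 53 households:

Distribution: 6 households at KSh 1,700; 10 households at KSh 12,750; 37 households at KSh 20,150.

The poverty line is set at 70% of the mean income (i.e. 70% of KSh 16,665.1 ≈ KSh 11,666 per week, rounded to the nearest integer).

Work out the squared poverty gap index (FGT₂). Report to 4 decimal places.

0.0826

Below the line: 6×KSh 1,700 (q = 6 of N = 53).
Shortfall ratios: (11666−1700)/11666 = 0.8543 (×6).
Squared: 0.7298 (×6).
Sum = 4.378739; P₂ = 4.378739 / 53 = 0.0826.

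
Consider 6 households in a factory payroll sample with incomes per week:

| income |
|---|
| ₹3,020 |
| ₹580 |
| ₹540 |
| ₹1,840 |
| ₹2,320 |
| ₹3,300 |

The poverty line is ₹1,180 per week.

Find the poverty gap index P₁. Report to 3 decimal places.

0.175

Poor units: ₹540, ₹580 (q = 2 of N = 6).
Gap ratios (z−y)/z: (1180−540)/1180 = 0.5424; (1180−580)/1180 = 0.5085.
Σ = 1.050847. Dividing by the full population N = 6 gives P₁ = 0.175.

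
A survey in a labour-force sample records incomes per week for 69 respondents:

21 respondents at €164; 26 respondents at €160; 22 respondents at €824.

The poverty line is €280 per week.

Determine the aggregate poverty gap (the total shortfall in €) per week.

€5,556

Below the line: 26×€160, 21×€164 (q = 47 of N = 69).
Individual gaps: 26×(280−160) = 3120; 21×(280−164) = 2436.
Aggregate gap = €5,556.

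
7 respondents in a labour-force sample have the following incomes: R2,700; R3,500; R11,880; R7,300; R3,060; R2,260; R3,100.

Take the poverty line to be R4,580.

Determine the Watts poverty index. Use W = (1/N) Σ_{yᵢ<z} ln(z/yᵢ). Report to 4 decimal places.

Poor units: R2,260, R2,700, R3,060, R3,100, R3,500 (q = 5 of N = 7).
ln(z/y) terms: ln(4580/2260) = 0.7063; ln(4580/2700) = 0.5284; ln(4580/3060) = 0.4033; ln(4580/3100) = 0.3903; ln(4580/3500) = 0.2689.
W = 2.297298 / 7 = 0.3282.

0.3282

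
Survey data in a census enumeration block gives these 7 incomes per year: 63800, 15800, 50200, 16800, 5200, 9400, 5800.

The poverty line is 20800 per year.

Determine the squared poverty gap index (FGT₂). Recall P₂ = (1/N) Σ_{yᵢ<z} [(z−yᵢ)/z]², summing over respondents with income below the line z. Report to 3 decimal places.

Below the line: 5200, 5800, 9400, 15800, 16800 (q = 5 of N = 7).
Normalized shortfalls: (20800−5200)/20800 = 0.7500; (20800−5800)/20800 = 0.7212; (20800−9400)/20800 = 0.5481; (20800−15800)/20800 = 0.2404; (20800−16800)/20800 = 0.1923.
Squared: 0.5625; 0.5201; 0.3004; 0.0578; 0.0370.
Sum = 1.477718; P₂ = 1.477718 / 7 = 0.211.

0.211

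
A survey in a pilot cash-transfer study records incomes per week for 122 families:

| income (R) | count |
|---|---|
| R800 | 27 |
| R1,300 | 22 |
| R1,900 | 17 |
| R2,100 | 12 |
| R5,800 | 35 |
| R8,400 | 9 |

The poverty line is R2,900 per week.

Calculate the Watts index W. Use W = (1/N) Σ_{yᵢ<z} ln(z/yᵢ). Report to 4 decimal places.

Poor units: 27×R800, 22×R1,300, 17×R1,900, 12×R2,100 (q = 78 of N = 122).
ln(z/y) terms: ln(2900/800) = 1.2879 (×27); ln(2900/1300) = 0.8023 (×22); ln(2900/1900) = 0.4229 (×17); ln(2900/2100) = 0.3228 (×12).
W = 63.485535 / 122 = 0.5204.

0.5204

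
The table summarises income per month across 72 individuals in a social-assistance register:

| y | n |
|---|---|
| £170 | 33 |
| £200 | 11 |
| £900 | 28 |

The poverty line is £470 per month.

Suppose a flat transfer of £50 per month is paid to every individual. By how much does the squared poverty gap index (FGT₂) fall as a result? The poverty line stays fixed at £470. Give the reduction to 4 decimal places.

0.0740

Before: below the line — 33×£170, 11×£200; squared poverty gap index (FGT₂) = 0.237155.
After the £50 transfer: below the line — 33×£220, 11×£250; squared poverty gap index (FGT₂) = 0.163152.
Reduction = 0.237155 − 0.163152 = 0.0740.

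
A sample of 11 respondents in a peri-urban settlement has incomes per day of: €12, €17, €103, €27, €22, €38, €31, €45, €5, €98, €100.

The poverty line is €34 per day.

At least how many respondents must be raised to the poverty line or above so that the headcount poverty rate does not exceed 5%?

6

6 of the 11 respondents are poor, so H = 6/11 = 0.545.
A headcount ratio of at most 5% allows at most ⌊0.05 × 11⌋ = 0 poor respondents.
So at least 6 − 0 = 6 must be lifted.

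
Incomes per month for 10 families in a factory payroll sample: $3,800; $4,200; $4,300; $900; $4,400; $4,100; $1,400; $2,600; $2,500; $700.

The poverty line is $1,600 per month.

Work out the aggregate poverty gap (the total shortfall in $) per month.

Incomes under z: $700, $900, $1,400 (q = 3 of N = 10).
Individual gaps: 1600−700 = 900; 1600−900 = 700; 1600−1400 = 200.
Aggregate gap = $1,800.

$1,800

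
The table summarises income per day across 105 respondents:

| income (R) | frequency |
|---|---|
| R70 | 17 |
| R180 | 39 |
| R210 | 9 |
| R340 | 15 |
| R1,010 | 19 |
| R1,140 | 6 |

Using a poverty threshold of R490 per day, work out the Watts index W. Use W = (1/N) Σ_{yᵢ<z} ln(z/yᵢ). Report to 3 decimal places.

Incomes under z: 17×R70, 39×R180, 9×R210, 15×R340 (q = 80 of N = 105).
ln(z/y) terms: ln(490/70) = 1.9459 (×17); ln(490/180) = 1.0014 (×39); ln(490/210) = 0.8473 (×9); ln(490/340) = 0.3655 (×15).
W = 85.244543 / 105 = 0.812.

0.812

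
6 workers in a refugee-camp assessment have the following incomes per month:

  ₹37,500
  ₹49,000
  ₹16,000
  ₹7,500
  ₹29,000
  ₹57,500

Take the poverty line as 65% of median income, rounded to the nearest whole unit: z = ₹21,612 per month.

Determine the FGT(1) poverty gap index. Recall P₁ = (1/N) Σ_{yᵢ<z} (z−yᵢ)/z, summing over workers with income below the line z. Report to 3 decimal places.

0.152

Below z: ₹7,500, ₹16,000 (q = 2 of N = 6).
Shortfall ratios: (21612−7500)/21612 = 0.6530; (21612−16000)/21612 = 0.2597.
Sum of shortfalls = 0.912641; P₁ averages over all N: 0.912641 / 6 = 0.152.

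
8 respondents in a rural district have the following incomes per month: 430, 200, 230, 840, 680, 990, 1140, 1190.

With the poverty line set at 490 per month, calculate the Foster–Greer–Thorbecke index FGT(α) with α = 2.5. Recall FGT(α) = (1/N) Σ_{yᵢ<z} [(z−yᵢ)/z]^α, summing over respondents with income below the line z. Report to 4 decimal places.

0.0600

Below z: 200, 230, 430 (q = 3 of N = 8).
Normalized shortfalls: (490−200)/490 = 0.5918; (490−230)/490 = 0.5306; (490−430)/490 = 0.1224.
Raised to α = 2.5: 0.26947; 0.20509; 0.00525.
Sum = 0.479803; FGT(2.5) = 0.479803 / 8 = 0.0600.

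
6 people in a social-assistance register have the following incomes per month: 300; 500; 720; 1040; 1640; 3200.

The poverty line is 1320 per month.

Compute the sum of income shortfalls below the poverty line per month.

Incomes under z: 300, 500, 720, 1040 (q = 4 of N = 6).
Individual gaps: 1320−300 = 1020; 1320−500 = 820; 1320−720 = 600; 1320−1040 = 280.
Aggregate gap = 2720.

2720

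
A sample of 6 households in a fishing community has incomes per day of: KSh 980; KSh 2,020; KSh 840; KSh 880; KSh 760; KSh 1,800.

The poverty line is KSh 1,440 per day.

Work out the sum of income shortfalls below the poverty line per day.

Incomes under z: KSh 760, KSh 840, KSh 880, KSh 980 (q = 4 of N = 6).
Individual gaps: 1440−760 = 680; 1440−840 = 600; 1440−880 = 560; 1440−980 = 460.
Aggregate gap = KSh 2,300.

KSh 2,300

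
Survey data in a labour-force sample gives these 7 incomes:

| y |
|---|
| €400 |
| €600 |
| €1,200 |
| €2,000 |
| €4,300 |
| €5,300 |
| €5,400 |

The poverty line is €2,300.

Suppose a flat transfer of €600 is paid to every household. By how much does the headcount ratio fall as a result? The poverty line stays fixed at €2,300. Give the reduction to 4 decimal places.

Before: below the line — €400, €600, €1,200, €2,000; headcount ratio = 0.571429.
After the €600 transfer: below the line — €1,000, €1,200, €1,800; headcount ratio = 0.428571.
Reduction = 0.571429 − 0.428571 = 0.1429.

0.1429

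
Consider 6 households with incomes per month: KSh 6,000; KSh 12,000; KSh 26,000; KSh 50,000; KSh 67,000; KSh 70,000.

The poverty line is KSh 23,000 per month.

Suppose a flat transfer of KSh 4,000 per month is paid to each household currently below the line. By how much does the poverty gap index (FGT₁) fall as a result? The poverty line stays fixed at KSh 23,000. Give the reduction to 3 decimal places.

Before: below the line — KSh 6,000, KSh 12,000; poverty gap index (FGT₁) = 0.20290.
After the KSh 4,000 transfer: below the line — KSh 10,000, KSh 16,000; poverty gap index (FGT₁) = 0.14493.
Reduction = 0.20290 − 0.14493 = 0.058.

0.058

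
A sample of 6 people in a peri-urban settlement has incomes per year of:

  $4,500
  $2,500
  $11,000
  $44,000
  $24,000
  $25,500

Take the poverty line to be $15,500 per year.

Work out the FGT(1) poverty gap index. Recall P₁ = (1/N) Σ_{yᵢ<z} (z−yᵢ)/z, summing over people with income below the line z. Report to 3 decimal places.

Poor units: $2,500, $4,500, $11,000 (q = 3 of N = 6).
Normalized shortfalls: (15500−2500)/15500 = 0.8387; (15500−4500)/15500 = 0.7097; (15500−11000)/15500 = 0.2903.
Sum of shortfalls = 1.838710; P₁ averages over all N: 1.838710 / 6 = 0.306.

0.306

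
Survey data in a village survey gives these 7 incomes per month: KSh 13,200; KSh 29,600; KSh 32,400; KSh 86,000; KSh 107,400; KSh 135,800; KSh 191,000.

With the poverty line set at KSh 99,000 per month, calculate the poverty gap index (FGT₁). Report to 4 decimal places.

0.3388

Below z: KSh 13,200, KSh 29,600, KSh 32,400, KSh 86,000 (q = 4 of N = 7).
Gap ratios (z−y)/z: (99000−13200)/99000 = 0.8667; (99000−29600)/99000 = 0.7010; (99000−32400)/99000 = 0.6727; (99000−86000)/99000 = 0.1313.
Sum of shortfalls = 2.371717; P₁ averages over all N: 2.371717 / 7 = 0.3388.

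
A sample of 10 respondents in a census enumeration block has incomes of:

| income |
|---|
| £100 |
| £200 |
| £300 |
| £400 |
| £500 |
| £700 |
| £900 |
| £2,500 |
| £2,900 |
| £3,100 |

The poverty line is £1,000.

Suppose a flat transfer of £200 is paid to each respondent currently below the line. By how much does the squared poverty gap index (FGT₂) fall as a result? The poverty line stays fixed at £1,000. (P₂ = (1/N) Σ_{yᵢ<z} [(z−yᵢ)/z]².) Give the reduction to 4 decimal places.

0.1290

Before: below the line — £100, £200, £300, £400, £500, £700, £900; squared poverty gap index (FGT₂) = 0.265000.
After the £200 transfer: below the line — £300, £400, £500, £600, £700, £900; squared poverty gap index (FGT₂) = 0.136000.
Reduction = 0.265000 − 0.136000 = 0.1290.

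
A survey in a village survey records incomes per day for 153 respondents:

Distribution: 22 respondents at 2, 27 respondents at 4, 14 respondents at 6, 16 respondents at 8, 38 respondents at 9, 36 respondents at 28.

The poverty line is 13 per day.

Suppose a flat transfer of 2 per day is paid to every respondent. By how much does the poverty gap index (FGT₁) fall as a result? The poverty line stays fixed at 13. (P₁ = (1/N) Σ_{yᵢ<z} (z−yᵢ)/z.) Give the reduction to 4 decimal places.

Before: below the line — 22×2, 27×4, 14×6, 16×8, 38×9; poverty gap index (FGT₁) = 0.409754.
After the 2 transfer: below the line — 22×4, 27×6, 14×8, 16×10, 38×11; poverty gap index (FGT₁) = 0.292107.
Reduction = 0.409754 − 0.292107 = 0.1176.

0.1176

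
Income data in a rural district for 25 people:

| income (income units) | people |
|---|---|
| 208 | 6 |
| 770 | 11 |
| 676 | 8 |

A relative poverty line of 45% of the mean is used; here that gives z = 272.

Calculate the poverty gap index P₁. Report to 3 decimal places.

0.056

Below z: 6×208 (q = 6 of N = 25).
Shortfall ratios: (272−208)/272 = 0.2353 (×6).
Σ = 1.411765. Dividing by the full population N = 25 gives P₁ = 0.056.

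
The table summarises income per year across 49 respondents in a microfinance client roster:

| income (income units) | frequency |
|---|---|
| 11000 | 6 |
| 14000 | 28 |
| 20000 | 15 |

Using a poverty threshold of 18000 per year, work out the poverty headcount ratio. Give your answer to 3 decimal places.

34 of the 49 respondents have income below 18000.
H = 34/49 = 0.694.

0.694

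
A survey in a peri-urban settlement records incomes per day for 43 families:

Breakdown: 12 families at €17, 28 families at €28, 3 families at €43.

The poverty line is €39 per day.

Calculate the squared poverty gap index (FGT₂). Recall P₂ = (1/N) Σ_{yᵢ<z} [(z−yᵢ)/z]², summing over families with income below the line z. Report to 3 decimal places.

Incomes under z: 12×€17, 28×€28 (q = 40 of N = 43).
Normalized shortfalls: (39−17)/39 = 0.5641 (×12); (39−28)/39 = 0.2821 (×28).
Squared: 0.3182 (×12); 0.0796 (×28).
Sum = 6.046022; P₂ = 6.046022 / 43 = 0.141.

0.141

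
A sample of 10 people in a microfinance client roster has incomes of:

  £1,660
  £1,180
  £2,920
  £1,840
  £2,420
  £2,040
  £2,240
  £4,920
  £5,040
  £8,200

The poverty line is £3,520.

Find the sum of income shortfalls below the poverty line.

Below z: £1,180, £1,660, £1,840, £2,040, £2,240, £2,420, £2,920 (q = 7 of N = 10).
Individual gaps: 3520−1180 = 2340; 3520−1660 = 1860; 3520−1840 = 1680; 3520−2040 = 1480; 3520−2240 = 1280; 3520−2420 = 1100; 3520−2920 = 600.
Aggregate gap = £10,340.

£10,340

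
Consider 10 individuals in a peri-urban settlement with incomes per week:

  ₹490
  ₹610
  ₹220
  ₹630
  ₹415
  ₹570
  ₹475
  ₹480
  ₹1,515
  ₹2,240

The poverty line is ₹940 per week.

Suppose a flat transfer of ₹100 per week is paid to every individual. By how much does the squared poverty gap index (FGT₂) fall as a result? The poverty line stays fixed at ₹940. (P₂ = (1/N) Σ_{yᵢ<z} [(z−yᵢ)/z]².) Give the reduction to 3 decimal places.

Before: below the line — ₹220, ₹415, ₹475, ₹480, ₹490, ₹570, ₹610, ₹630; squared poverty gap index (FGT₂) = 0.19989.
After the ₹100 transfer: below the line — ₹320, ₹515, ₹575, ₹580, ₹590, ₹670, ₹710, ₹730; squared poverty gap index (FGT₂) = 0.12678.
Reduction = 0.19989 − 0.12678 = 0.073.

0.073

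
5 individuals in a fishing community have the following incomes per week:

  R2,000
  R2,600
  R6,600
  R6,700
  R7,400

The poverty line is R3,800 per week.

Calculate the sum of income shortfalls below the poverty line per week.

Incomes under z: R2,000, R2,600 (q = 2 of N = 5).
Individual gaps: 3800−2000 = 1800; 3800−2600 = 1200.
Aggregate gap = R3,000.

R3,000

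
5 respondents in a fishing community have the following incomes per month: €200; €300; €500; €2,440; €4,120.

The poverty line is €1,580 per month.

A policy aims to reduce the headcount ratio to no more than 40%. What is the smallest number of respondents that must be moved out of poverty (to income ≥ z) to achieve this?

1

Currently q = 3 of N = 5 are below the line (H = 0.600).
A headcount ratio of at most 40% allows at most ⌊0.40 × 5⌋ = 2 poor respondents.
So at least 3 − 2 = 1 must be lifted.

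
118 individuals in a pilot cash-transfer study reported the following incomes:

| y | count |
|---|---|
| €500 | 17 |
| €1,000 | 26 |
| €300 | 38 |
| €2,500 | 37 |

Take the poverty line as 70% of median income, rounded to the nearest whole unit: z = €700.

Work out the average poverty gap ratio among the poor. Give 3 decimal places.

Incomes under z: 38×€300, 17×€500 (q = 55 of N = 118).
Shortfall ratios (z−y)/z: 0.5714 (×38), 0.2857 (×17); sum = 26.571429.
I averages over the q = 55 poor units only: 26.571429 / 55 = 0.483.

0.483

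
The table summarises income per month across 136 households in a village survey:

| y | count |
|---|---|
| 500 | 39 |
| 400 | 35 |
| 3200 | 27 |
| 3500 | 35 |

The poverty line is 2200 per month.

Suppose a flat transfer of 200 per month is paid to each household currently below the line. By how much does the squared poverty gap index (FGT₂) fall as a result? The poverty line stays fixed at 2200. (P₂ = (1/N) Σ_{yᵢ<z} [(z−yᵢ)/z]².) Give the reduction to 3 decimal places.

Before: below the line — 35×400, 39×500; squared poverty gap index (FGT₂) = 0.34351.
After the 200 transfer: below the line — 35×600, 39×700; squared poverty gap index (FGT₂) = 0.26943.
Reduction = 0.34351 − 0.26943 = 0.074.

0.074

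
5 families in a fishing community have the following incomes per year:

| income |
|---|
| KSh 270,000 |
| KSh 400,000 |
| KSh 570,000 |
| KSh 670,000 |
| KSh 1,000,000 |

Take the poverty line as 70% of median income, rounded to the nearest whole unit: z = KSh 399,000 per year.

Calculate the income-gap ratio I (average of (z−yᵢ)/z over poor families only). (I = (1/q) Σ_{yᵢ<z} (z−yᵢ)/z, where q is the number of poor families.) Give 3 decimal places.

Below z: KSh 270,000 (q = 1 of N = 5).
Shortfall ratios (z−y)/z: 0.3233; sum = 0.323308.
The income-gap ratio divides by q (the poor only): 0.323308 / 1 = 0.323.

0.323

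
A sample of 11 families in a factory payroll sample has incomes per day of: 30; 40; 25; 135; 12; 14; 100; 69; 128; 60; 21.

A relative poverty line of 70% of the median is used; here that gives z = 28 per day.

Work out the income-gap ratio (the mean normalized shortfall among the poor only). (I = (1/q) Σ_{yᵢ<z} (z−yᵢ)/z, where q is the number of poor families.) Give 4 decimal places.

0.3571

Below the line: 12, 14, 21, 25 (q = 4 of N = 11).
Relative gaps: 0.5714, 0.5000, 0.2500, 0.1071; sum = 1.428571.
I averages over the q = 4 poor units only: 1.428571 / 4 = 0.3571.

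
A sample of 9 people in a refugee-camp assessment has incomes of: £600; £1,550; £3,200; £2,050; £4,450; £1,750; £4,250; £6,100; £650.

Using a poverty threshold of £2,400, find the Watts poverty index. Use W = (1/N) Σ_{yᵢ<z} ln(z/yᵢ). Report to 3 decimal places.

Below the line: £600, £650, £1,550, £1,750, £2,050 (q = 5 of N = 9).
Log shortfalls: ln(2400/600) = 1.3863; ln(2400/650) = 1.3063; ln(2400/1550) = 0.4372; ln(2400/1750) = 0.3159; ln(2400/2050) = 0.1576.
W = 3.603242 / 9 = 0.400.

0.400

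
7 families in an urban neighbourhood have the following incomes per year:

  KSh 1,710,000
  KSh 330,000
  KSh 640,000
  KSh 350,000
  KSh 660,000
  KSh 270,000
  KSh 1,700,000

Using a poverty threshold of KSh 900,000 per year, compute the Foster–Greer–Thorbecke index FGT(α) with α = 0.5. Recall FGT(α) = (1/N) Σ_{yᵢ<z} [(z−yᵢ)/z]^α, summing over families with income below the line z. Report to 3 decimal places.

0.495

Poor units: KSh 270,000, KSh 330,000, KSh 350,000, KSh 640,000, KSh 660,000 (q = 5 of N = 7).
Normalized shortfalls: (900000−270000)/900000 = 0.7000; (900000−330000)/900000 = 0.6333; (900000−350000)/900000 = 0.6111; (900000−640000)/900000 = 0.2889; (900000−660000)/900000 = 0.2667.
Raised to α = 0.5: 0.83666; 0.79582; 0.78174; 0.53748; 0.51640.
Sum = 3.468100; FGT(0.5) = 3.468100 / 7 = 0.495.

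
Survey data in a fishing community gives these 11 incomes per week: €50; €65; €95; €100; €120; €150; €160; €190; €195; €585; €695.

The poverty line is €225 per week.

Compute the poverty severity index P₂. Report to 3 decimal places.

Poor units: €50, €65, €95, €100, €120, €150, €160, €190, €195 (q = 9 of N = 11).
Gap ratios (z−y)/z: (225−50)/225 = 0.7778; (225−65)/225 = 0.7111; (225−95)/225 = 0.5778; (225−100)/225 = 0.5556; (225−120)/225 = 0.4667; (225−150)/225 = 0.3333; (225−160)/225 = 0.2889; (225−190)/225 = 0.1556; (225−195)/225 = 0.1333.
Squared: 0.6049; 0.5057; 0.3338; 0.3086; 0.2178; 0.1111; 0.0835; 0.0242; 0.0178.
Sum = 2.207407; P₂ = 2.207407 / 11 = 0.201.

0.201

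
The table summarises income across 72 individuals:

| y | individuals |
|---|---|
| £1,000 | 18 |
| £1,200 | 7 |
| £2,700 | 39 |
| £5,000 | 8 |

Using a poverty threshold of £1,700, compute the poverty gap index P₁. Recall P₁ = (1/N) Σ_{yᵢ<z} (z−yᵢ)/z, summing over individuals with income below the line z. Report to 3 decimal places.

0.132

Incomes under z: 18×£1,000, 7×£1,200 (q = 25 of N = 72).
Relative gaps: (1700−1000)/1700 = 0.4118 (×18); (1700−1200)/1700 = 0.2941 (×7).
Sum of shortfalls = 9.470588; P₁ averages over all N: 9.470588 / 72 = 0.132.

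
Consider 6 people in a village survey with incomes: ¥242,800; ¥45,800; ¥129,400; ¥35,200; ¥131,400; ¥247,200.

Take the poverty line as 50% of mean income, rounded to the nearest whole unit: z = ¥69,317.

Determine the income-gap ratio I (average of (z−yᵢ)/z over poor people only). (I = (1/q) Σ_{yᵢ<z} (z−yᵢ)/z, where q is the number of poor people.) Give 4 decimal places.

0.4157

Poor units: ¥35,200, ¥45,800 (q = 2 of N = 6).
Shortfall ratios (z−y)/z: 0.4922, 0.3393; sum = 0.831455.
The income-gap ratio divides by q (the poor only): 0.831455 / 2 = 0.4157.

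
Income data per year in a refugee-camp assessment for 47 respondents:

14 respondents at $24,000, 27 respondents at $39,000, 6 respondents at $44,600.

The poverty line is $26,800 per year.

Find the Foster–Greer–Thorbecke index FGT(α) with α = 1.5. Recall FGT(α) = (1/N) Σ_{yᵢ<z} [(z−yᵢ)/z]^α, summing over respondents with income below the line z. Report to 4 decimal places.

0.0101

Incomes under z: 14×$24,000 (q = 14 of N = 47).
Relative gaps: (26800−24000)/26800 = 0.1045 (×14).
Raised to α = 1.5: 0.03377 (×14).
Sum = 0.472784; FGT(1.5) = 0.472784 / 47 = 0.0101.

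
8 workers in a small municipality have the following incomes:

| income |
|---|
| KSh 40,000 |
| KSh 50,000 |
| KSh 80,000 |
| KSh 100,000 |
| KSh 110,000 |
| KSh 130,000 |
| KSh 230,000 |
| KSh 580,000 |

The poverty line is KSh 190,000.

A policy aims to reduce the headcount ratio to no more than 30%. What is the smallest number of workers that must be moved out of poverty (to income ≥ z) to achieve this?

4

6 of the 8 workers are poor, so H = 6/8 = 0.750.
A headcount ratio of at most 30% allows at most ⌊0.30 × 8⌋ = 2 poor workers.
So at least 6 − 2 = 4 must be lifted.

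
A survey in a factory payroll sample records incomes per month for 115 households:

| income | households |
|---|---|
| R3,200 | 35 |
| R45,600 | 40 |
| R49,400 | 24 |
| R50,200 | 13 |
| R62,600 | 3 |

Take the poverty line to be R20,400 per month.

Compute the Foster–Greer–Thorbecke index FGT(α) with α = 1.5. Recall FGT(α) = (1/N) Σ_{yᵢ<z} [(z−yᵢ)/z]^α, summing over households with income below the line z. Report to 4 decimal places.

0.2356

Incomes under z: 35×R3,200 (q = 35 of N = 115).
Gap ratios (z−y)/z: (20400−3200)/20400 = 0.8431 (×35).
Raised to α = 1.5: 0.77419 (×35).
Sum = 27.096641; FGT(1.5) = 27.096641 / 115 = 0.2356.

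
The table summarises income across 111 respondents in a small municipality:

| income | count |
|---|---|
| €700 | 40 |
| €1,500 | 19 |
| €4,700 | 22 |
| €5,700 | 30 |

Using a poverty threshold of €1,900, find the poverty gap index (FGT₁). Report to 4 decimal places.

0.2636

Below z: 40×€700, 19×€1,500 (q = 59 of N = 111).
Gap ratios (z−y)/z: (1900−700)/1900 = 0.6316 (×40); (1900−1500)/1900 = 0.2105 (×19).
Σ = 29.263158. Dividing by the full population N = 111 gives P₁ = 0.2636.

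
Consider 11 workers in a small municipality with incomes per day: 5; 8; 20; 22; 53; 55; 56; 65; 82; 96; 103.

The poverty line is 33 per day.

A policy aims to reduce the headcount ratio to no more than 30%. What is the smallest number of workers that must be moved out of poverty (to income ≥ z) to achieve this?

1

Currently q = 4 of N = 11 are below the line (H = 0.364).
A headcount ratio of at most 30% allows at most ⌊0.30 × 11⌋ = 3 poor workers.
So at least 4 − 3 = 1 must be lifted.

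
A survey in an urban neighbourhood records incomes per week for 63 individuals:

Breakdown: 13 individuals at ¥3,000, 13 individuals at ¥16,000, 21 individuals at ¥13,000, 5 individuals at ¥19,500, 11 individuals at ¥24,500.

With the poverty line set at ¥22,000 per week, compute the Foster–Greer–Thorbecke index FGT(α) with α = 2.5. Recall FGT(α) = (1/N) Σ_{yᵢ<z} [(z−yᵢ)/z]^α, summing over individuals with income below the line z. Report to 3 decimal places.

0.187

Below z: 13×¥3,000, 21×¥13,000, 13×¥16,000, 5×¥19,500 (q = 52 of N = 63).
Relative gaps: (22000−3000)/22000 = 0.8636 (×13); (22000−13000)/22000 = 0.4091 (×21); (22000−16000)/22000 = 0.2727 (×13); (22000−19500)/22000 = 0.1136 (×5).
Raised to α = 2.5: 0.69315 (×13); 0.10704 (×21); 0.03884 (×13); 0.00435 (×5).
Sum = 11.785544; FGT(2.5) = 11.785544 / 63 = 0.187.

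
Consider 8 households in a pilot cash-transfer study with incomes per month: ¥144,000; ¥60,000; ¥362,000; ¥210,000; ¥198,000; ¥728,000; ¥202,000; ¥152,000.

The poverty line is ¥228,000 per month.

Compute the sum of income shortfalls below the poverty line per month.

¥402,000

Poor units: ¥60,000, ¥144,000, ¥152,000, ¥198,000, ¥202,000, ¥210,000 (q = 6 of N = 8).
Individual gaps: 228000−60000 = 168000; 228000−144000 = 84000; 228000−152000 = 76000; 228000−198000 = 30000; 228000−202000 = 26000; 228000−210000 = 18000.
Aggregate gap = ¥402,000.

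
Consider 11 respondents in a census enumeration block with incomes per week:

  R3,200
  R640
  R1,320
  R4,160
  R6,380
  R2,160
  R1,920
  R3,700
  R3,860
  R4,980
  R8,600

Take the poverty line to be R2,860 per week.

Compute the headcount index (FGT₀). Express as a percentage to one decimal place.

4 of the 11 respondents have income below R2,860.
H = 4/11 = 36.4%.

36.4%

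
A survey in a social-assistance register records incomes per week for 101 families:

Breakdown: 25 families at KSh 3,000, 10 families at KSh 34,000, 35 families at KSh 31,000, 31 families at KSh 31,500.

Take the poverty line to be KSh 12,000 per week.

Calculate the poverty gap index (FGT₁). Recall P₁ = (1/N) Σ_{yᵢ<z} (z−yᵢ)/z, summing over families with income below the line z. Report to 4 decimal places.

Incomes under z: 25×KSh 3,000 (q = 25 of N = 101).
Normalized shortfalls: (12000−3000)/12000 = 0.7500 (×25).
Sum of shortfalls = 18.750000; P₁ averages over all N: 18.750000 / 101 = 0.1856.

0.1856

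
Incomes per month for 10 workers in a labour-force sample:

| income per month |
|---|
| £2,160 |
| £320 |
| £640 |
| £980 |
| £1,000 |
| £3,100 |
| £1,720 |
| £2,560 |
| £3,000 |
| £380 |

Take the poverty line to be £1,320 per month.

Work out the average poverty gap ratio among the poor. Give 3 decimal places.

0.497

Below the line: £320, £380, £640, £980, £1,000 (q = 5 of N = 10).
Relative gaps: 0.7576, 0.7121, 0.5152, 0.2576, 0.2424; sum = 2.484848.
The income-gap ratio divides by q (the poor only): 2.484848 / 5 = 0.497.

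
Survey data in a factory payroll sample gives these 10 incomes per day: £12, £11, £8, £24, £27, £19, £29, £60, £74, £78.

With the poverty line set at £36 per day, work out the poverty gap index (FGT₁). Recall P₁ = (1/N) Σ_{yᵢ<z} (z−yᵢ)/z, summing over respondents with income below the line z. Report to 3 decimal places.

0.339

Poor units: £8, £11, £12, £19, £24, £27, £29 (q = 7 of N = 10).
Normalized shortfalls: (36−8)/36 = 0.7778; (36−11)/36 = 0.6944; (36−12)/36 = 0.6667; (36−19)/36 = 0.4722; (36−24)/36 = 0.3333; (36−27)/36 = 0.2500; (36−29)/36 = 0.1944.
Sum of shortfalls = 3.388889; P₁ averages over all N: 3.388889 / 10 = 0.339.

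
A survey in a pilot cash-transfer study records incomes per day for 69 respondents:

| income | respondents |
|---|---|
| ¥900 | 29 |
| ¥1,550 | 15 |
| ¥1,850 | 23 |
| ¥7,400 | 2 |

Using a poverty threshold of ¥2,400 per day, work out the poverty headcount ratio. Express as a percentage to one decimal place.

67 of the 69 respondents have income below ¥2,400.
H = 67/69 = 97.1%.

97.1%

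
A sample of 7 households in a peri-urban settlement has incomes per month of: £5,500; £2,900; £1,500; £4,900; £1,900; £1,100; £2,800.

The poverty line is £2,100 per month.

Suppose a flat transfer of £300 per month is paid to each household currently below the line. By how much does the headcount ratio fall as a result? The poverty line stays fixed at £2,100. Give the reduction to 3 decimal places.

0.143

Before: below the line — £1,100, £1,500, £1,900; headcount ratio = 0.42857.
After the £300 transfer: below the line — £1,400, £1,800; headcount ratio = 0.28571.
Reduction = 0.42857 − 0.28571 = 0.143.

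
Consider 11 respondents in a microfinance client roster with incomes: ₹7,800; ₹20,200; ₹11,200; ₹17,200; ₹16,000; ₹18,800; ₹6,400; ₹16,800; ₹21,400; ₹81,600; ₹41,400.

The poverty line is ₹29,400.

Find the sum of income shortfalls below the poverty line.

₹128,800

Incomes under z: ₹6,400, ₹7,800, ₹11,200, ₹16,000, ₹16,800, ₹17,200, ₹18,800, ₹20,200, ₹21,400 (q = 9 of N = 11).
Individual gaps: 29400−6400 = 23000; 29400−7800 = 21600; 29400−11200 = 18200; 29400−16000 = 13400; 29400−16800 = 12600; 29400−17200 = 12200; 29400−18800 = 10600; 29400−20200 = 9200; 29400−21400 = 8000.
Aggregate gap = ₹128,800.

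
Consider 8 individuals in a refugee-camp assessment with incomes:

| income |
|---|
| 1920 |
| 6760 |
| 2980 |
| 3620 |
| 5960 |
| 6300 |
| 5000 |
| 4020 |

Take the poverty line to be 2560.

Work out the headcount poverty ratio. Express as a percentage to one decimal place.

1 of the 8 individuals have income below 2560.
H = 1/8 = 12.5%.

12.5%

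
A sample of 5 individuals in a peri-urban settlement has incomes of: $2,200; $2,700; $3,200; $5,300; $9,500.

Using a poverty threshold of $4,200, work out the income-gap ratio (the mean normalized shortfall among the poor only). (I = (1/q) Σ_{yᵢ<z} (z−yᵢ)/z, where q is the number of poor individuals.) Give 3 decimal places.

Poor units: $2,200, $2,700, $3,200 (q = 3 of N = 5).
Relative gaps: 0.4762, 0.3571, 0.2381; sum = 1.071429.
I averages over the q = 3 poor units only: 1.071429 / 3 = 0.357.

0.357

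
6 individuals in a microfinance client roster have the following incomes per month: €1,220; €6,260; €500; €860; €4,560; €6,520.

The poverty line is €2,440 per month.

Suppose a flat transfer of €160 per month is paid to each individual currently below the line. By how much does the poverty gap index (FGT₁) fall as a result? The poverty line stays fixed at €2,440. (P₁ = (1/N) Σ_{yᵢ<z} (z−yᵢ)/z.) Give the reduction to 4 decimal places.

Before: below the line — €500, €860, €1,220; poverty gap index (FGT₁) = 0.323770.
After the €160 transfer: below the line — €660, €1,020, €1,380; poverty gap index (FGT₁) = 0.290984.
Reduction = 0.323770 − 0.290984 = 0.0328.

0.0328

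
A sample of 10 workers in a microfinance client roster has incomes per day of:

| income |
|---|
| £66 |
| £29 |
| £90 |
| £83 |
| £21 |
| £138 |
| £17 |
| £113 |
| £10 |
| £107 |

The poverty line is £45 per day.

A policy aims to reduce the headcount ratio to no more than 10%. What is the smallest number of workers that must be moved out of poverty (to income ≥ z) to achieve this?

3

Currently q = 4 of N = 10 are below the line (H = 0.400).
A headcount ratio of at most 10% allows at most ⌊0.10 × 10⌋ = 1 poor workers.
So at least 4 − 1 = 3 must be lifted.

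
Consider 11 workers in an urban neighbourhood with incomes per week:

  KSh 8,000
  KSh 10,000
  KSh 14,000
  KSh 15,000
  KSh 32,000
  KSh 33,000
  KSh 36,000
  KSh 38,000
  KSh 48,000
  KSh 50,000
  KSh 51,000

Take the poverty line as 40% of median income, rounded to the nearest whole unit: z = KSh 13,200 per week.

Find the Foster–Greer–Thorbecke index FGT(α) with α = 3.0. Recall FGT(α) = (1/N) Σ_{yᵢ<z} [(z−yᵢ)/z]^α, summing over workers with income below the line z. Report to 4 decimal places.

0.0069

Incomes under z: KSh 8,000, KSh 10,000 (q = 2 of N = 11).
Relative gaps: (13200−8000)/13200 = 0.3939; (13200−10000)/13200 = 0.2424.
Raised to α = 3.0: 0.06113; 0.01425.
Sum = 0.075382; FGT(3.0) = 0.075382 / 11 = 0.0069.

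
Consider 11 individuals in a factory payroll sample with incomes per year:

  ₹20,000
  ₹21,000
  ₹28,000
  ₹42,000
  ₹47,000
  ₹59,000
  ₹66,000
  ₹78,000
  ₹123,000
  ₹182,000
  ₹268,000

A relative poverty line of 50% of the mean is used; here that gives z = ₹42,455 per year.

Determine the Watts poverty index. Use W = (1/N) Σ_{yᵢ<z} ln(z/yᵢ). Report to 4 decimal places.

Poor units: ₹20,000, ₹21,000, ₹28,000, ₹42,000 (q = 4 of N = 11).
Log gaps: ln(42455/20000) = 0.7527; ln(42455/21000) = 0.7039; ln(42455/28000) = 0.4162; ln(42455/42000) = 0.0108.
W = 1.883650 / 11 = 0.1712.

0.1712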